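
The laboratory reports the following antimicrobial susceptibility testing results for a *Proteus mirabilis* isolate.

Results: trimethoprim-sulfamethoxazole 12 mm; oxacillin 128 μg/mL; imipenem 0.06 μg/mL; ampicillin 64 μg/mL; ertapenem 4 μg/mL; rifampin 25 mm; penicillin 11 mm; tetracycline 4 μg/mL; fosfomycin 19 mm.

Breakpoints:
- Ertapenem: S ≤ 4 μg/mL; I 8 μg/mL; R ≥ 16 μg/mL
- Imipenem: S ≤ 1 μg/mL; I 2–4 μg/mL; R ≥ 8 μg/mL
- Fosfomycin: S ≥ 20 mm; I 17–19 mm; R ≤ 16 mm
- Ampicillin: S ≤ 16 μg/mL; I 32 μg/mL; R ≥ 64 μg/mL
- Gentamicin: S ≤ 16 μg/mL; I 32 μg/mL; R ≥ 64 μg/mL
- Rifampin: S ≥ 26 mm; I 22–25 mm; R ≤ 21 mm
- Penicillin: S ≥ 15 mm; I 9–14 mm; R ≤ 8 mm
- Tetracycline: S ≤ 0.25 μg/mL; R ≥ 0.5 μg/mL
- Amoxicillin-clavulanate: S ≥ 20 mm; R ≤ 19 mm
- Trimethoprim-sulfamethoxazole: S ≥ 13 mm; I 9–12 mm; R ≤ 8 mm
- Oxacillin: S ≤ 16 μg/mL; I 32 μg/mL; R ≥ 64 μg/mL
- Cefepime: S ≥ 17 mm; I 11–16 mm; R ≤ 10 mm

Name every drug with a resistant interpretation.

oxacillin, ampicillin, tetracycline

Trimethoprim-sulfamethoxazole 12 mm: in 9–12 mm ⇒ I
Oxacillin (128 μg/mL) ≥ 64 μg/mL → R
Imipenem 0.06 μg/mL: ≤ 1 μg/mL — Susceptible
Ampicillin: 64 μg/mL is ≥ 64 μg/mL → resistant
Ertapenem 4 μg/mL: ≤ 4 μg/mL ⇒ Susceptible
Rifampin (25 mm) in 22–25 mm ⇒ Intermediate
Penicillin (11 mm) in 9–14 mm — Intermediate
Tetracycline: 4 μg/mL is ≥ 0.5 μg/mL ⇒ resistant
Fosfomycin (19 mm) in 17–19 mm → intermediate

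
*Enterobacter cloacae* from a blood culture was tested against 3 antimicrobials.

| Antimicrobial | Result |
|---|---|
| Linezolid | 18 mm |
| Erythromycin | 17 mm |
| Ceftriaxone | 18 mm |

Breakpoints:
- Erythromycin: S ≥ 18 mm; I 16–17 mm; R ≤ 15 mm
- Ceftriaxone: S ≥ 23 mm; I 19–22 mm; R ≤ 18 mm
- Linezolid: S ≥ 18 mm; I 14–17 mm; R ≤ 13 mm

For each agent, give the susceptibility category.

S, I, R

Linezolid 18 mm: ≥ 18 mm — Susceptible
Erythromycin 17 mm: in 16–17 mm ⇒ Intermediate
Ceftriaxone: 18 mm is ≤ 18 mm ⇒ R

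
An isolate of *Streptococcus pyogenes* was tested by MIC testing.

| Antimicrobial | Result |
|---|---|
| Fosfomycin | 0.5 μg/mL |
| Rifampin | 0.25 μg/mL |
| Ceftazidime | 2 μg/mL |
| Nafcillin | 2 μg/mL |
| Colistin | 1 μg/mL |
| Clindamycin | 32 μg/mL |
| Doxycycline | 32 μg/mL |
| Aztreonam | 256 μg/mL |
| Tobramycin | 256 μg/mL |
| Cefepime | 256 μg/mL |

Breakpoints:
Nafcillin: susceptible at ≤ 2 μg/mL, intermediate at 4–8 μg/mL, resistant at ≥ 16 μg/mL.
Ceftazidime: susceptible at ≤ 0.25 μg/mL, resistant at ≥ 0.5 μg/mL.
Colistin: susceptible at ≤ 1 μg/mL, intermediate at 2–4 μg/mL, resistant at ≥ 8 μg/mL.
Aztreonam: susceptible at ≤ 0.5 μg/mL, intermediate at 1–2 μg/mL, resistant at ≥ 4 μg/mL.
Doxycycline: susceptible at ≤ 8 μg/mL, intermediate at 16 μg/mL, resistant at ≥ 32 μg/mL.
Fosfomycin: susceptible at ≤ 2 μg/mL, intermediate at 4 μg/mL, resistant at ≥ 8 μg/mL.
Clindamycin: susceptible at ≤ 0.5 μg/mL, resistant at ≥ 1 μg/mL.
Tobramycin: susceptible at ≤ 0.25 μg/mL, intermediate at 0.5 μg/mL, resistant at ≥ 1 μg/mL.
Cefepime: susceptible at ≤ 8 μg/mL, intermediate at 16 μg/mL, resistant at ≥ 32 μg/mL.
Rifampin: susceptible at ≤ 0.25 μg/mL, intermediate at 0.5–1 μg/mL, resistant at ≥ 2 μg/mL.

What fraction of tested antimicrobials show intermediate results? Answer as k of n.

0 of 10

Fosfomycin 0.5 μg/mL: ≤ 2 μg/mL — Susceptible
Rifampin: 0.25 μg/mL is ≤ 0.25 μg/mL ⇒ Susceptible
Ceftazidime (2 μg/mL) ≥ 0.5 μg/mL ⇒ R
Nafcillin: 2 μg/mL is ≤ 2 μg/mL → susceptible
Colistin (1 μg/mL) ≤ 1 μg/mL → S
Clindamycin: 32 μg/mL is ≥ 1 μg/mL — R
Doxycycline 32 μg/mL: ≥ 32 μg/mL → Resistant
Aztreonam 256 μg/mL: ≥ 4 μg/mL → R
Tobramycin (256 μg/mL) ≥ 1 μg/mL ⇒ R
Cefepime: 256 μg/mL is ≥ 32 μg/mL → Resistant
Intermediate: 0/10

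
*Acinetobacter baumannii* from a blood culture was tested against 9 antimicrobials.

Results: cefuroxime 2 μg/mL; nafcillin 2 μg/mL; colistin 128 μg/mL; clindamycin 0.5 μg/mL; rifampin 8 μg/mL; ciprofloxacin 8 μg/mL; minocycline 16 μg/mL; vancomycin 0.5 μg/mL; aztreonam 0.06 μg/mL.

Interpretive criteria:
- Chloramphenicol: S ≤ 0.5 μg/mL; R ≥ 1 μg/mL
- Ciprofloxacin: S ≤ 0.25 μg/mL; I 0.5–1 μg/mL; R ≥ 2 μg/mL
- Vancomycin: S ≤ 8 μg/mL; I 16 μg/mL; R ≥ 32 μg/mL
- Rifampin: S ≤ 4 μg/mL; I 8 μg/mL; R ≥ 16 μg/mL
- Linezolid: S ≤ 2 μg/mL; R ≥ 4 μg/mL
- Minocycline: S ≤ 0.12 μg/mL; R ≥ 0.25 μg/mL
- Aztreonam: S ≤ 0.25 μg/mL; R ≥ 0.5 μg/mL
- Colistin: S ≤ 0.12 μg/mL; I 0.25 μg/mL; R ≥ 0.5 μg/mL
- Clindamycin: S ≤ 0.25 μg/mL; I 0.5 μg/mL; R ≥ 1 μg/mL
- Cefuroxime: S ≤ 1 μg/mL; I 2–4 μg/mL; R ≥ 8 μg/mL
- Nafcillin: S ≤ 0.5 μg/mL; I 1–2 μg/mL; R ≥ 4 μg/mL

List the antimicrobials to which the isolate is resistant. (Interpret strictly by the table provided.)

Cefuroxime 2 μg/mL: in 2–4 μg/mL → intermediate
Nafcillin 2 μg/mL: in 1–2 μg/mL ⇒ intermediate
Colistin 128 μg/mL: ≥ 0.5 μg/mL → R
Clindamycin (0.5 μg/mL) = 0.5 μg/mL — intermediate
Rifampin 8 μg/mL: = 8 μg/mL ⇒ I
Ciprofloxacin: 8 μg/mL is ≥ 2 μg/mL — resistant
Minocycline 16 μg/mL: ≥ 0.25 μg/mL ⇒ R
Vancomycin (0.5 μg/mL) ≤ 8 μg/mL ⇒ susceptible
Aztreonam: 0.06 μg/mL is ≤ 0.25 μg/mL — S

colistin, ciprofloxacin, minocycline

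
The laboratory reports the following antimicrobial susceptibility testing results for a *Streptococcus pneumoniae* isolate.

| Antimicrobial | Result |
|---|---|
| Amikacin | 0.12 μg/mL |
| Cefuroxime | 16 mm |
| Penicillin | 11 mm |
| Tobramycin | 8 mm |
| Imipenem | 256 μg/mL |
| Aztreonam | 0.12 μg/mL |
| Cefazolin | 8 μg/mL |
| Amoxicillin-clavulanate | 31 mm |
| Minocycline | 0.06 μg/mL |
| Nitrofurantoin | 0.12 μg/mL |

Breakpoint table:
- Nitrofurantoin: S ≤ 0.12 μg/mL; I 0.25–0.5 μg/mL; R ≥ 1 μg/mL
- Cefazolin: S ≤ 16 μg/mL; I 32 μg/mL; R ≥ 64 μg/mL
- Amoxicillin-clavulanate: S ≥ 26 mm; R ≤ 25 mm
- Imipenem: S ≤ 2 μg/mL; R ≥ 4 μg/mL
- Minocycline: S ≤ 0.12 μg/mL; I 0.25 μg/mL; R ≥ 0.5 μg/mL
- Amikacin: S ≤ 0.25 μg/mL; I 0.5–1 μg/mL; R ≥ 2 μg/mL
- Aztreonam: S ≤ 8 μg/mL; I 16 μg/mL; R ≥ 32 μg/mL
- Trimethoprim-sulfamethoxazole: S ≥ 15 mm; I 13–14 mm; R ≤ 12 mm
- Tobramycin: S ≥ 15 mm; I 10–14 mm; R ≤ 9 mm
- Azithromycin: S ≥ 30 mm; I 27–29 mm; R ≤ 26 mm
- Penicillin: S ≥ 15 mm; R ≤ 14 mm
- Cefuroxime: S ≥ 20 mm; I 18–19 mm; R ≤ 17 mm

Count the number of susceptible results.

6

Amikacin 0.12 μg/mL: ≤ 0.25 μg/mL — Susceptible
Cefuroxime (16 mm) ≤ 17 mm — R
Penicillin 11 mm: ≤ 14 mm — R
Tobramycin 8 mm: ≤ 9 mm → R
Imipenem (256 μg/mL) ≥ 4 μg/mL → Resistant
Aztreonam: 0.12 μg/mL is ≤ 8 μg/mL — S
Cefazolin (8 μg/mL) ≤ 16 μg/mL ⇒ susceptible
Amoxicillin-clavulanate (31 mm) ≥ 26 mm — Susceptible
Minocycline: 0.06 μg/mL is ≤ 0.12 μg/mL → S
Nitrofurantoin (0.12 μg/mL) ≤ 0.12 μg/mL → susceptible
Susceptible: 6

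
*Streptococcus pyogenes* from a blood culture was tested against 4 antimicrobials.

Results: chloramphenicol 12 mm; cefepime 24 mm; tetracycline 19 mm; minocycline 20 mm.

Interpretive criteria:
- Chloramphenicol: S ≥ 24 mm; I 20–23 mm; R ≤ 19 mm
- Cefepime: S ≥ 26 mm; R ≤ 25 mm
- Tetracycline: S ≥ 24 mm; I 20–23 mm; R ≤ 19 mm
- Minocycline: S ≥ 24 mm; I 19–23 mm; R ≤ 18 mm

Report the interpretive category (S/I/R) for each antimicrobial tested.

R, R, R, I

Chloramphenicol: 12 mm is ≤ 19 mm — R
Cefepime: 24 mm is ≤ 25 mm ⇒ R
Tetracycline: 19 mm is ≤ 19 mm → resistant
Minocycline (20 mm) in 19–23 mm → Intermediate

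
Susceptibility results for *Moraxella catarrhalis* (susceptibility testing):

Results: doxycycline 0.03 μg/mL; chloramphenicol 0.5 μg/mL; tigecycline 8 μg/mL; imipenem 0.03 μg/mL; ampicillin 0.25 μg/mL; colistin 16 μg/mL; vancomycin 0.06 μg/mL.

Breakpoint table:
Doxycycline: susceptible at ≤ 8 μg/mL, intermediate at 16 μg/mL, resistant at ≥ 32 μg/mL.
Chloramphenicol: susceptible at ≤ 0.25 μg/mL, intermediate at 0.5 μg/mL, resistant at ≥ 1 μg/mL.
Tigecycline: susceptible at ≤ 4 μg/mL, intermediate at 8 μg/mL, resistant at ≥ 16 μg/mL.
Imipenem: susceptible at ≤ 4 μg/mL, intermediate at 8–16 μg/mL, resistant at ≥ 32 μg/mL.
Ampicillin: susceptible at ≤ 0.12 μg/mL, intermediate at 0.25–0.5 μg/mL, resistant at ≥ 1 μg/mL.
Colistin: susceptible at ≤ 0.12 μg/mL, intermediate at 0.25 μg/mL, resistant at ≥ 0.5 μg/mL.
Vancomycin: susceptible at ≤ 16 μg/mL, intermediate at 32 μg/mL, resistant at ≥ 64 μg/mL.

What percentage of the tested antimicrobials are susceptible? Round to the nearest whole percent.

Doxycycline: 0.03 μg/mL is ≤ 8 μg/mL — Susceptible
Chloramphenicol: 0.5 μg/mL is = 0.5 μg/mL → Intermediate
Tigecycline: 8 μg/mL is = 8 μg/mL → I
Imipenem: 0.03 μg/mL is ≤ 4 μg/mL ⇒ Susceptible
Ampicillin: 0.25 μg/mL is in 0.25–0.5 μg/mL → Intermediate
Colistin: 16 μg/mL is ≥ 0.5 μg/mL — resistant
Vancomycin: 0.06 μg/mL is ≤ 16 μg/mL → susceptible
Susceptible: 3/7

43%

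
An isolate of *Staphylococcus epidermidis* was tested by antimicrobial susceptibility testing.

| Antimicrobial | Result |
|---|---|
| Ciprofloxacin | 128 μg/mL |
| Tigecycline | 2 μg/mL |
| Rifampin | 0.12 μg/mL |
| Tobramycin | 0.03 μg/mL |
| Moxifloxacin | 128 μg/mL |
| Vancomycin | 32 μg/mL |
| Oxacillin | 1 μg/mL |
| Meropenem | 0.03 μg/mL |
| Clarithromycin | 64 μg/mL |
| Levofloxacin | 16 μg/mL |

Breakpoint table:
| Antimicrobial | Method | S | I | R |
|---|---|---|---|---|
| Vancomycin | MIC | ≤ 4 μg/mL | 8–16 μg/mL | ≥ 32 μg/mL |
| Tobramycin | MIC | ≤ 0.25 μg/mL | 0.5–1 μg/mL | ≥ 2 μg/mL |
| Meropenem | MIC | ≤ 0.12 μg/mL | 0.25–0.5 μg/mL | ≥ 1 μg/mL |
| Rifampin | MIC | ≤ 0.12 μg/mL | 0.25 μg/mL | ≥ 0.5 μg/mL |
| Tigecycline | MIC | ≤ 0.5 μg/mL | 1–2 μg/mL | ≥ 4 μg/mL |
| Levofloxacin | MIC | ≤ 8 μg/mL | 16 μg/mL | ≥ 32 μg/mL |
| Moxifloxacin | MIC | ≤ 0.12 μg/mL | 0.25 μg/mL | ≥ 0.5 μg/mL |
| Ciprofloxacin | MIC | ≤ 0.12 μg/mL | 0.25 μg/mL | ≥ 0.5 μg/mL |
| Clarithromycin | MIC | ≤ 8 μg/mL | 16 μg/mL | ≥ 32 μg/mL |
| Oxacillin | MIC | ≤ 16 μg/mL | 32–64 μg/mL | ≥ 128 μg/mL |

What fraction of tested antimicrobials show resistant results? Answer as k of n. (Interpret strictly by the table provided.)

4 of 10

Ciprofloxacin 128 μg/mL: ≥ 0.5 μg/mL — R
Tigecycline: 2 μg/mL is in 1–2 μg/mL — I
Rifampin 0.12 μg/mL: ≤ 0.12 μg/mL → Susceptible
Tobramycin: 0.03 μg/mL is ≤ 0.25 μg/mL — S
Moxifloxacin: 128 μg/mL is ≥ 0.5 μg/mL — resistant
Vancomycin: 32 μg/mL is ≥ 32 μg/mL — R
Oxacillin 1 μg/mL: ≤ 16 μg/mL → S
Meropenem 0.03 μg/mL: ≤ 0.12 μg/mL ⇒ Susceptible
Clarithromycin: 64 μg/mL is ≥ 32 μg/mL ⇒ resistant
Levofloxacin 16 μg/mL: = 16 μg/mL ⇒ I
Resistant: 4/10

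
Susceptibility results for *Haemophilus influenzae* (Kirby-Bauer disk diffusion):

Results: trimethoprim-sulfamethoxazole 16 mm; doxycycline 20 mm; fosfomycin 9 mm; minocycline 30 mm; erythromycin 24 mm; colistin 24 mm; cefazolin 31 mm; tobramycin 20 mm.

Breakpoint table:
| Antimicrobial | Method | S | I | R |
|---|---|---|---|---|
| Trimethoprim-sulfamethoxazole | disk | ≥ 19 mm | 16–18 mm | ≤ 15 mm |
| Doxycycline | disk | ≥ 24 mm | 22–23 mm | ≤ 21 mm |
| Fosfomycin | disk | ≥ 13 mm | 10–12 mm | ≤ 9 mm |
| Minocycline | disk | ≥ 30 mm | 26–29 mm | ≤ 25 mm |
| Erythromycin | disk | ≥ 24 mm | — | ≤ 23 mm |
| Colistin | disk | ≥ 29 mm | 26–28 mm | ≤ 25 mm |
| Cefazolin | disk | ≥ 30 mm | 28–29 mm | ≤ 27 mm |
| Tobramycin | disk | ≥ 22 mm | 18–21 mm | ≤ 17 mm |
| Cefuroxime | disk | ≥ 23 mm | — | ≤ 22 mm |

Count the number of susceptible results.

Trimethoprim-sulfamethoxazole: 16 mm is in 16–18 mm ⇒ Intermediate
Doxycycline 20 mm: ≤ 21 mm — R
Fosfomycin: 9 mm is ≤ 9 mm → R
Minocycline (30 mm) ≥ 30 mm → S
Erythromycin: 24 mm is ≥ 24 mm → susceptible
Colistin: 24 mm is ≤ 25 mm — resistant
Cefazolin (31 mm) ≥ 30 mm → S
Tobramycin 20 mm: in 18–21 mm → intermediate
Susceptible: 3

3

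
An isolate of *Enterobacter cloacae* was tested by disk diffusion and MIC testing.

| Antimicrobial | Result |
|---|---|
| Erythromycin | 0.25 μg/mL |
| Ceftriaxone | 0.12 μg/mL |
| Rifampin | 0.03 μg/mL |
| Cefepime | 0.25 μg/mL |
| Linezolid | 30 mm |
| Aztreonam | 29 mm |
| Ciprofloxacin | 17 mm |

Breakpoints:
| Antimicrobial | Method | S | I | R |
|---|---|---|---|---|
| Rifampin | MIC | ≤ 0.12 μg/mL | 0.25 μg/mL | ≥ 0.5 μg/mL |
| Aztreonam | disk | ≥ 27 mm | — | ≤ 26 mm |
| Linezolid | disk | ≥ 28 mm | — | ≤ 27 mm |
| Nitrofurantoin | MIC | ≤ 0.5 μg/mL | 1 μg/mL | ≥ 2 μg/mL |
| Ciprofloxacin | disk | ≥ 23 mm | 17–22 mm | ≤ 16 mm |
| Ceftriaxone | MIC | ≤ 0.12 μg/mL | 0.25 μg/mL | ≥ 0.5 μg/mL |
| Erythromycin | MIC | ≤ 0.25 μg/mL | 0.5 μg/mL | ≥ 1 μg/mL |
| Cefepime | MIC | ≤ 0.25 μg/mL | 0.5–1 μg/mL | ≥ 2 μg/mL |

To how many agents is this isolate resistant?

0

Erythromycin 0.25 μg/mL: ≤ 0.25 μg/mL — S
Ceftriaxone (0.12 μg/mL) ≤ 0.12 μg/mL — Susceptible
Rifampin 0.03 μg/mL: ≤ 0.12 μg/mL → susceptible
Cefepime (0.25 μg/mL) ≤ 0.25 μg/mL ⇒ S
Linezolid 30 mm: ≥ 28 mm → Susceptible
Aztreonam (29 mm) ≥ 27 mm — Susceptible
Ciprofloxacin (17 mm) in 17–22 mm ⇒ I
Resistant: 0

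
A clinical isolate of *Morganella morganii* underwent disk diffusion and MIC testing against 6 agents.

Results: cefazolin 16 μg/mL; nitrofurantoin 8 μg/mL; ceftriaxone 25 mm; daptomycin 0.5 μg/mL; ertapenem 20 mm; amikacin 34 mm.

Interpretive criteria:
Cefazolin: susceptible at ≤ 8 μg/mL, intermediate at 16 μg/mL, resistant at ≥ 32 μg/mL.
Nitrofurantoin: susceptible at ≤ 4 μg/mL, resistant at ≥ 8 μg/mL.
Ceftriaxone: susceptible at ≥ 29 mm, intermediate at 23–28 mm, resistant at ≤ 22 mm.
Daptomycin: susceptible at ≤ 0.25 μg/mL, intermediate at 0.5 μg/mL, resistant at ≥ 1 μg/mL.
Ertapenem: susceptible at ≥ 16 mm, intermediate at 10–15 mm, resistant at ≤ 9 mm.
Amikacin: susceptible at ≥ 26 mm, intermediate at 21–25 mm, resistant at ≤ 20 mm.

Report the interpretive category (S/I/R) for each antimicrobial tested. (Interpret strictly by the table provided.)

Cefazolin 16 μg/mL: = 16 μg/mL → intermediate
Nitrofurantoin (8 μg/mL) ≥ 8 μg/mL ⇒ resistant
Ceftriaxone 25 mm: in 23–28 mm → I
Daptomycin 0.5 μg/mL: = 0.5 μg/mL ⇒ intermediate
Ertapenem (20 mm) ≥ 16 mm ⇒ Susceptible
Amikacin: 34 mm is ≥ 26 mm — S

I, R, I, I, S, S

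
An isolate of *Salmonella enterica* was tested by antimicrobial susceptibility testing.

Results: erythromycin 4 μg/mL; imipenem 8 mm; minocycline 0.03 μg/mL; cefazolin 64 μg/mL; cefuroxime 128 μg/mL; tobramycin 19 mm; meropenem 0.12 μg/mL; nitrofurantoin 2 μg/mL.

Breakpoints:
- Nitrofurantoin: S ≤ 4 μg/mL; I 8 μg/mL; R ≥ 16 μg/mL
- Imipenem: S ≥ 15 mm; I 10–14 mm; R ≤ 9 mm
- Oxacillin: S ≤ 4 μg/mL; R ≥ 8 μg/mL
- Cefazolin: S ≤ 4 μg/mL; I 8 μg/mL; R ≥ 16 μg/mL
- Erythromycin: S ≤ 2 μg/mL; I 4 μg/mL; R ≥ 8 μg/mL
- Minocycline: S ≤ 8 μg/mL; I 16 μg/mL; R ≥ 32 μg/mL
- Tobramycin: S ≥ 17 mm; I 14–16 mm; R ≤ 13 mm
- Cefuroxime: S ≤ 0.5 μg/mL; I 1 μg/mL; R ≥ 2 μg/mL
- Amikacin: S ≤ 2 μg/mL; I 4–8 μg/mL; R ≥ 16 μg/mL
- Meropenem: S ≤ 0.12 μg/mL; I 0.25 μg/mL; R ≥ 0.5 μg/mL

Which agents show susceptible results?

Erythromycin: 4 μg/mL is = 4 μg/mL — Intermediate
Imipenem: 8 mm is ≤ 9 mm → Resistant
Minocycline 0.03 μg/mL: ≤ 8 μg/mL ⇒ susceptible
Cefazolin (64 μg/mL) ≥ 16 μg/mL → R
Cefuroxime 128 μg/mL: ≥ 2 μg/mL → R
Tobramycin: 19 mm is ≥ 17 mm ⇒ Susceptible
Meropenem 0.12 μg/mL: ≤ 0.12 μg/mL — Susceptible
Nitrofurantoin 2 μg/mL: ≤ 4 μg/mL ⇒ susceptible

minocycline, tobramycin, meropenem, nitrofurantoin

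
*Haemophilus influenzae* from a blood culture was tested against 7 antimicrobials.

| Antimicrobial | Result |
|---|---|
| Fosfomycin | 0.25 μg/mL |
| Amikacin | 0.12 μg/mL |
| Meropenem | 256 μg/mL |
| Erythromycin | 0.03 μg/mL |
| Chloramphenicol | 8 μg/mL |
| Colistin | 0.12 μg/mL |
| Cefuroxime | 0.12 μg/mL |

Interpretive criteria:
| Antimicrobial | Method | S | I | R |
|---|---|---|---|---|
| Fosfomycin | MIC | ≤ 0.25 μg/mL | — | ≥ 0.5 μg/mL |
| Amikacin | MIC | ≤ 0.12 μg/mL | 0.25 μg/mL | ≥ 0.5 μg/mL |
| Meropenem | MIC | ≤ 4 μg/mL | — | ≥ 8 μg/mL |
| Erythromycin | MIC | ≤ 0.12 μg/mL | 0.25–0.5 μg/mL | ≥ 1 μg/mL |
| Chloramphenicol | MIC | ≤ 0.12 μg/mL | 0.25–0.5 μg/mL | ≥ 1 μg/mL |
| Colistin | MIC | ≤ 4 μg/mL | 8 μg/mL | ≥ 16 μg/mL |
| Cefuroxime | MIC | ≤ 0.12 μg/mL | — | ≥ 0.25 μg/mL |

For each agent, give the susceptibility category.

Fosfomycin 0.25 μg/mL: ≤ 0.25 μg/mL → S
Amikacin: 0.12 μg/mL is ≤ 0.12 μg/mL → Susceptible
Meropenem (256 μg/mL) ≥ 8 μg/mL → R
Erythromycin (0.03 μg/mL) ≤ 0.12 μg/mL ⇒ Susceptible
Chloramphenicol: 8 μg/mL is ≥ 1 μg/mL — resistant
Colistin: 0.12 μg/mL is ≤ 4 μg/mL → Susceptible
Cefuroxime: 0.12 μg/mL is ≤ 0.12 μg/mL — Susceptible

S, S, R, S, R, S, S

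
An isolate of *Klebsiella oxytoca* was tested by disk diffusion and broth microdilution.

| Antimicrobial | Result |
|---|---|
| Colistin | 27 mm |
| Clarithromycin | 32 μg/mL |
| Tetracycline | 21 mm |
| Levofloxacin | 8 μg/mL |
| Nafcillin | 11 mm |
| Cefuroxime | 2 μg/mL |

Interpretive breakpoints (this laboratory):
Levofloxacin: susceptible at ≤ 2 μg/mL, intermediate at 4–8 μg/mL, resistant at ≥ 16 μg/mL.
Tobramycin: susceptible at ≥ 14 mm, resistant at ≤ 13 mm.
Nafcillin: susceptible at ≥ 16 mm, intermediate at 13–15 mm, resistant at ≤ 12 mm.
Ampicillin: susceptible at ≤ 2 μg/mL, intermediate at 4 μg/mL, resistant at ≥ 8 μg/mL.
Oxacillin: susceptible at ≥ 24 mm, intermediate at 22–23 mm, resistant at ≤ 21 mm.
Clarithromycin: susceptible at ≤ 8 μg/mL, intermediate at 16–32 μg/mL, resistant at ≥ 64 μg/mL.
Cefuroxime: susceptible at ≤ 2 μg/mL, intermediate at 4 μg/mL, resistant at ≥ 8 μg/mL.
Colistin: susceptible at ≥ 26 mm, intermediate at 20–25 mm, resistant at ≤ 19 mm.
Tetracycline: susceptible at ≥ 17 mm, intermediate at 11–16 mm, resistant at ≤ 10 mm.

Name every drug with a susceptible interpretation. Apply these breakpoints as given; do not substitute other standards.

Colistin 27 mm: ≥ 26 mm — Susceptible
Clarithromycin (32 μg/mL) in 16–32 μg/mL — Intermediate
Tetracycline: 21 mm is ≥ 17 mm — S
Levofloxacin 8 μg/mL: in 4–8 μg/mL — Intermediate
Nafcillin: 11 mm is ≤ 12 mm → R
Cefuroxime: 2 μg/mL is ≤ 2 μg/mL ⇒ S

colistin, tetracycline, cefuroxime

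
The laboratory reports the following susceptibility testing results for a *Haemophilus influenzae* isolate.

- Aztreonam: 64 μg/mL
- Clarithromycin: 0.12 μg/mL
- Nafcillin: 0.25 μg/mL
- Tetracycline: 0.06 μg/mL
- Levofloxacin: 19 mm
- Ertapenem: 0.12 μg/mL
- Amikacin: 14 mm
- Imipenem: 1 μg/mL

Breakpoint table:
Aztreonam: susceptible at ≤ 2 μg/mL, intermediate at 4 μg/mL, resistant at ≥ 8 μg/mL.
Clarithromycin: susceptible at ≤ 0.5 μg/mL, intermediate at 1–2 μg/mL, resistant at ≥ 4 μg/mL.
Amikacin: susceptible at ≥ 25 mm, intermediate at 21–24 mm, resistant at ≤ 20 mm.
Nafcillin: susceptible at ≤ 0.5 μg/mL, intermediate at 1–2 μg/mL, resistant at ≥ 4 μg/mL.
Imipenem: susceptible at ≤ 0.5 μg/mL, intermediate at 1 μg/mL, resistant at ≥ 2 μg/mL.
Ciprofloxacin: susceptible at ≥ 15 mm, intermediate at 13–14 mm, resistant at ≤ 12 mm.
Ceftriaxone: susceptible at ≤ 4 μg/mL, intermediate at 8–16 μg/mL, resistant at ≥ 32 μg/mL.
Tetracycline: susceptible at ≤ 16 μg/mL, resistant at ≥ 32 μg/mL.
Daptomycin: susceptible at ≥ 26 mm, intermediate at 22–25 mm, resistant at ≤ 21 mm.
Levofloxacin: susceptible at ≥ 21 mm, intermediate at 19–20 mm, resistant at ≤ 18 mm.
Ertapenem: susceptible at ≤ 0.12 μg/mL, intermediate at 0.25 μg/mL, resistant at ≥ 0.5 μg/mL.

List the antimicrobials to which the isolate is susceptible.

clarithromycin, nafcillin, tetracycline, ertapenem

Aztreonam (64 μg/mL) ≥ 8 μg/mL — resistant
Clarithromycin 0.12 μg/mL: ≤ 0.5 μg/mL — susceptible
Nafcillin: 0.25 μg/mL is ≤ 0.5 μg/mL ⇒ Susceptible
Tetracycline 0.06 μg/mL: ≤ 16 μg/mL ⇒ S
Levofloxacin 19 mm: in 19–20 mm — intermediate
Ertapenem (0.12 μg/mL) ≤ 0.12 μg/mL ⇒ susceptible
Amikacin 14 mm: ≤ 20 mm — Resistant
Imipenem 1 μg/mL: = 1 μg/mL → I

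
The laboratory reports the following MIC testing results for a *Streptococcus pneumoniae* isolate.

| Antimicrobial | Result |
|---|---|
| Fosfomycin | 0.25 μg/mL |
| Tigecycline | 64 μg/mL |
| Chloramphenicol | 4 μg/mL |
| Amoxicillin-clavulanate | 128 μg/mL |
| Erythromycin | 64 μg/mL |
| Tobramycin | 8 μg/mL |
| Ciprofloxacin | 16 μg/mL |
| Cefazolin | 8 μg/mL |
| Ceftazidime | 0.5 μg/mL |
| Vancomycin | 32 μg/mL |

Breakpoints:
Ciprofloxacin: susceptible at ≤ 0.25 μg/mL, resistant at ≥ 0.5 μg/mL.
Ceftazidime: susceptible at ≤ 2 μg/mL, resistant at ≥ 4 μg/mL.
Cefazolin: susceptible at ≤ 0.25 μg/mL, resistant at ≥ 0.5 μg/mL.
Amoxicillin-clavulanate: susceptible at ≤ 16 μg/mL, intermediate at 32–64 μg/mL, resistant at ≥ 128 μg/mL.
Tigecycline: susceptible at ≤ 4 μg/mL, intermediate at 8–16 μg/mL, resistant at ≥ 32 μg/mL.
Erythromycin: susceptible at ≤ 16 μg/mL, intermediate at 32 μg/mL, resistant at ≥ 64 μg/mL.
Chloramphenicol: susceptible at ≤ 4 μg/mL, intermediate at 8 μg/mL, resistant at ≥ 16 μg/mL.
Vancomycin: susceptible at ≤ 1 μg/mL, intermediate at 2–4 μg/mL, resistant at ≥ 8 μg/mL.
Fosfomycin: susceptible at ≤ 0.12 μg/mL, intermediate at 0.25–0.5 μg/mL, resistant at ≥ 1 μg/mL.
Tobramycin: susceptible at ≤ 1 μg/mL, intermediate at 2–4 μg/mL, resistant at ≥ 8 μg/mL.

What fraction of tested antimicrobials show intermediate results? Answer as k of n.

Fosfomycin 0.25 μg/mL: in 0.25–0.5 μg/mL — intermediate
Tigecycline 64 μg/mL: ≥ 32 μg/mL — R
Chloramphenicol (4 μg/mL) ≤ 4 μg/mL ⇒ susceptible
Amoxicillin-clavulanate (128 μg/mL) ≥ 128 μg/mL → Resistant
Erythromycin (64 μg/mL) ≥ 64 μg/mL ⇒ Resistant
Tobramycin (8 μg/mL) ≥ 8 μg/mL ⇒ R
Ciprofloxacin 16 μg/mL: ≥ 0.5 μg/mL — Resistant
Cefazolin: 8 μg/mL is ≥ 0.5 μg/mL → Resistant
Ceftazidime 0.5 μg/mL: ≤ 2 μg/mL → Susceptible
Vancomycin (32 μg/mL) ≥ 8 μg/mL ⇒ Resistant
Intermediate: 1/10

1 of 10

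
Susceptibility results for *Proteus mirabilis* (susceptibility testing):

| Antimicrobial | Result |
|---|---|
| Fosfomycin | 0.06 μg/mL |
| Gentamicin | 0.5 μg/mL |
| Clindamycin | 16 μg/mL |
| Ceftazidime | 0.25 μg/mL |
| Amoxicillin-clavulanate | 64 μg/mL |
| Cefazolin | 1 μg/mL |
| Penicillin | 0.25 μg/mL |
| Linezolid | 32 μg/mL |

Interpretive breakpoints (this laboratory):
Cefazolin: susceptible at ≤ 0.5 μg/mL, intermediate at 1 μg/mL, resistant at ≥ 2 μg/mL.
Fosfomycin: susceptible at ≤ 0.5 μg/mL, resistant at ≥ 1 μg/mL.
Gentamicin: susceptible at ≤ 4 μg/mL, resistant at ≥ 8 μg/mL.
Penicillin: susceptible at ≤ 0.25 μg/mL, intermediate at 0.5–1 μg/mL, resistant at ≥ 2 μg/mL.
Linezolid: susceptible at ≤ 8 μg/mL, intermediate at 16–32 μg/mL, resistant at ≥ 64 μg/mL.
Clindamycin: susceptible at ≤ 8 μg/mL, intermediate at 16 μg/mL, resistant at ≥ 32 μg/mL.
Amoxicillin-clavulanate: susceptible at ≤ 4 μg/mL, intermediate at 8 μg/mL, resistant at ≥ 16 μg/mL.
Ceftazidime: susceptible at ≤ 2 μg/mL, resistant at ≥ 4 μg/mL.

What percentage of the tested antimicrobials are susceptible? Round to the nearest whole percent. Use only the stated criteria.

Fosfomycin 0.06 μg/mL: ≤ 0.5 μg/mL ⇒ Susceptible
Gentamicin 0.5 μg/mL: ≤ 4 μg/mL — susceptible
Clindamycin (16 μg/mL) = 16 μg/mL → intermediate
Ceftazidime (0.25 μg/mL) ≤ 2 μg/mL → susceptible
Amoxicillin-clavulanate (64 μg/mL) ≥ 16 μg/mL → Resistant
Cefazolin 1 μg/mL: = 1 μg/mL → Intermediate
Penicillin: 0.25 μg/mL is ≤ 0.25 μg/mL → S
Linezolid: 32 μg/mL is in 16–32 μg/mL ⇒ intermediate
Susceptible: 4/8

50%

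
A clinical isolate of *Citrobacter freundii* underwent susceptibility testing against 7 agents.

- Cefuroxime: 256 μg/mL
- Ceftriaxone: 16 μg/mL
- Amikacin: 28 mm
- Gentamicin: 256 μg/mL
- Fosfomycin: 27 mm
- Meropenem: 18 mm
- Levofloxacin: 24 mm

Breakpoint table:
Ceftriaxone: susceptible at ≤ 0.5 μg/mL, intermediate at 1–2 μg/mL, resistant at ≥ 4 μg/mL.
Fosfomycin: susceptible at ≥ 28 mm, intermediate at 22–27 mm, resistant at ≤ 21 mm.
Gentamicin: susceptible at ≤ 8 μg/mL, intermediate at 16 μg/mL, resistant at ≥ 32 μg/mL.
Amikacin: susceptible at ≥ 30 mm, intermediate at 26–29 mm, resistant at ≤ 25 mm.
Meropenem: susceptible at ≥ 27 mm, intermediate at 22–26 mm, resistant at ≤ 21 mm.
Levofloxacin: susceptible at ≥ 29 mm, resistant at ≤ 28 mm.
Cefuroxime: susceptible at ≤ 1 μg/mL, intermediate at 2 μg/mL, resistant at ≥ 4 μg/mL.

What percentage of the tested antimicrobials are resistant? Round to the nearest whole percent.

71%

Cefuroxime: 256 μg/mL is ≥ 4 μg/mL → resistant
Ceftriaxone (16 μg/mL) ≥ 4 μg/mL — R
Amikacin: 28 mm is in 26–29 mm ⇒ I
Gentamicin 256 μg/mL: ≥ 32 μg/mL → R
Fosfomycin (27 mm) in 22–27 mm — Intermediate
Meropenem: 18 mm is ≤ 21 mm — R
Levofloxacin 24 mm: ≤ 28 mm ⇒ R
Resistant: 5/7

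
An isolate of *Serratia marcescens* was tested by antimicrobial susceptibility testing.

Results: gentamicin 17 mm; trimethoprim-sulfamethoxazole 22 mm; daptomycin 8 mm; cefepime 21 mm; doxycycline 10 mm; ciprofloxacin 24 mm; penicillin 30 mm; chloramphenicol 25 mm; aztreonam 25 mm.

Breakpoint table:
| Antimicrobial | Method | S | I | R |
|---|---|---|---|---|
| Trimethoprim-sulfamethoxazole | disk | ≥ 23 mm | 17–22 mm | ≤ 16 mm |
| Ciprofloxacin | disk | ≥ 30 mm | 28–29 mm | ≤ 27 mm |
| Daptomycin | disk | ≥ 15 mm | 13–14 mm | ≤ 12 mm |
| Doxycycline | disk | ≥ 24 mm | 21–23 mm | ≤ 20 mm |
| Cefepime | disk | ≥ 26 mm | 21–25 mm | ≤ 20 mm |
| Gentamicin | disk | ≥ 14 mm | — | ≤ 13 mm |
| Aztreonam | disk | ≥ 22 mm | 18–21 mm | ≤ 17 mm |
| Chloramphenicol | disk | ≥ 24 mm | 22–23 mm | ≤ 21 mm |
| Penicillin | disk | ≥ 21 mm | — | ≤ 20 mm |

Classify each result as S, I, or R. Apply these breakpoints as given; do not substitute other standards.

Gentamicin: 17 mm is ≥ 14 mm ⇒ susceptible
Trimethoprim-sulfamethoxazole 22 mm: in 17–22 mm — intermediate
Daptomycin: 8 mm is ≤ 12 mm — Resistant
Cefepime: 21 mm is in 21–25 mm → Intermediate
Doxycycline: 10 mm is ≤ 20 mm ⇒ R
Ciprofloxacin: 24 mm is ≤ 27 mm — Resistant
Penicillin: 30 mm is ≥ 21 mm ⇒ susceptible
Chloramphenicol: 25 mm is ≥ 24 mm — Susceptible
Aztreonam (25 mm) ≥ 22 mm → Susceptible

S, I, R, I, R, R, S, S, S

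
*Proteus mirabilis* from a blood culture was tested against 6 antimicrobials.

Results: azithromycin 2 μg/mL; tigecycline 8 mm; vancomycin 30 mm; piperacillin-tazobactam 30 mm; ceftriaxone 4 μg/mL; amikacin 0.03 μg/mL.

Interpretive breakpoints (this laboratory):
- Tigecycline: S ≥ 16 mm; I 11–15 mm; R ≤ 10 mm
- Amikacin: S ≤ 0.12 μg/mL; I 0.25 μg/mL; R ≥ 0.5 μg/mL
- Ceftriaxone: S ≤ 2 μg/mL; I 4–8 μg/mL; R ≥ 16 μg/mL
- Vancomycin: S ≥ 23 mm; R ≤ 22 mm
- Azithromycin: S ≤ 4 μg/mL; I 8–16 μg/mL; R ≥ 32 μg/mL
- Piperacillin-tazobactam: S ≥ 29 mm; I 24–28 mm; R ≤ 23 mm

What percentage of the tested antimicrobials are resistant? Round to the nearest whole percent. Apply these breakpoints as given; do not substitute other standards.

17%

Azithromycin 2 μg/mL: ≤ 4 μg/mL — susceptible
Tigecycline 8 mm: ≤ 10 mm → resistant
Vancomycin (30 mm) ≥ 23 mm — Susceptible
Piperacillin-tazobactam 30 mm: ≥ 29 mm — Susceptible
Ceftriaxone: 4 μg/mL is in 4–8 μg/mL ⇒ Intermediate
Amikacin 0.03 μg/mL: ≤ 0.12 μg/mL — S
Resistant: 1/6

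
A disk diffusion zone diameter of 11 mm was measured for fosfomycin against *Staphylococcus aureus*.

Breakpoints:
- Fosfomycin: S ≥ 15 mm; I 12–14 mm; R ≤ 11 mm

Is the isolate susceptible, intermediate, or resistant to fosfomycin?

Fosfomycin (11 mm) ≤ 11 mm — R

Resistant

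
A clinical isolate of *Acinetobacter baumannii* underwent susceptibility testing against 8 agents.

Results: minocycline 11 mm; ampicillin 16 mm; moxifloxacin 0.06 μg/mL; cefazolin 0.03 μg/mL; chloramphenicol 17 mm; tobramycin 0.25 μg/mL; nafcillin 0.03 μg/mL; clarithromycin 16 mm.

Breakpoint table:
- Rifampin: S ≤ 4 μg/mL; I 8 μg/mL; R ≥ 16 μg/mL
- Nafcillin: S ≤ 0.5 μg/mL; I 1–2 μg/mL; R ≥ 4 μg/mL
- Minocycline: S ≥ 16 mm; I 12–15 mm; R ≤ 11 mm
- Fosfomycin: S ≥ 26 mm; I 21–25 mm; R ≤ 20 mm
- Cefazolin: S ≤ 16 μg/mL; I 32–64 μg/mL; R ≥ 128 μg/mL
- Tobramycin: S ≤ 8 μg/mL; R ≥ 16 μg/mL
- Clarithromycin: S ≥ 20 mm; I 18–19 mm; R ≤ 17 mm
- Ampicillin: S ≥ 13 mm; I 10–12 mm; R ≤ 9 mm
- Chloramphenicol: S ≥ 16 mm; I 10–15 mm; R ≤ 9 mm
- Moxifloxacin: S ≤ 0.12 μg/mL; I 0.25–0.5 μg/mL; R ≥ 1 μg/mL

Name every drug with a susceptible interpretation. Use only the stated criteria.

ampicillin, moxifloxacin, cefazolin, chloramphenicol, tobramycin, nafcillin

Minocycline (11 mm) ≤ 11 mm → Resistant
Ampicillin 16 mm: ≥ 13 mm → S
Moxifloxacin: 0.06 μg/mL is ≤ 0.12 μg/mL → Susceptible
Cefazolin 0.03 μg/mL: ≤ 16 μg/mL → Susceptible
Chloramphenicol: 17 mm is ≥ 16 mm — Susceptible
Tobramycin 0.25 μg/mL: ≤ 8 μg/mL — susceptible
Nafcillin (0.03 μg/mL) ≤ 0.5 μg/mL — susceptible
Clarithromycin (16 mm) ≤ 17 mm → R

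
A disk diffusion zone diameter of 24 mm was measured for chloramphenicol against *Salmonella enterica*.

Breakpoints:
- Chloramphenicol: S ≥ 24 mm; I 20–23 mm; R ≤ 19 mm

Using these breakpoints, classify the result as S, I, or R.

Chloramphenicol: 24 mm is ≥ 24 mm — susceptible

S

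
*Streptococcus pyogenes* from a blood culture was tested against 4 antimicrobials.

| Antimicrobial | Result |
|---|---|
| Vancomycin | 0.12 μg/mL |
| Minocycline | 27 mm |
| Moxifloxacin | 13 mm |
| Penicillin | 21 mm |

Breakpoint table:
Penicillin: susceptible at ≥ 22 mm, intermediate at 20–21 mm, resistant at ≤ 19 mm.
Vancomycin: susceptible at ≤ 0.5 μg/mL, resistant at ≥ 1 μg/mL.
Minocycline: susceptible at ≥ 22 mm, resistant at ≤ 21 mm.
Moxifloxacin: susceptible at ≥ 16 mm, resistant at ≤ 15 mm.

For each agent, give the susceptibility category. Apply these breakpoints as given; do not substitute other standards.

Vancomycin 0.12 μg/mL: ≤ 0.5 μg/mL ⇒ Susceptible
Minocycline: 27 mm is ≥ 22 mm — Susceptible
Moxifloxacin 13 mm: ≤ 15 mm → resistant
Penicillin 21 mm: in 20–21 mm → intermediate

S, S, R, I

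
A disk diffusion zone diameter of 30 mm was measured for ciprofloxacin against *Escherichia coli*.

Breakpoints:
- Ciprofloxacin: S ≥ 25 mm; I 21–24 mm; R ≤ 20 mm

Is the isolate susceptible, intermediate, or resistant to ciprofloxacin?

Ciprofloxacin 30 mm: ≥ 25 mm → Susceptible

S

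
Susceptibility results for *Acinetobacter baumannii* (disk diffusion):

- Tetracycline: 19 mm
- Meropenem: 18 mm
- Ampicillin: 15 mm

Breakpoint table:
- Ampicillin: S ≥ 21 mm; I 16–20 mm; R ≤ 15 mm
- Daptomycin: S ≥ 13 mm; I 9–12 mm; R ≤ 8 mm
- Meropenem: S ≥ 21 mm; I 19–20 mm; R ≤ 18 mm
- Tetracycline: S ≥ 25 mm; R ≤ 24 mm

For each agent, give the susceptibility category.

Tetracycline (19 mm) ≤ 24 mm ⇒ Resistant
Meropenem 18 mm: ≤ 18 mm → R
Ampicillin: 15 mm is ≤ 15 mm ⇒ R

R, R, R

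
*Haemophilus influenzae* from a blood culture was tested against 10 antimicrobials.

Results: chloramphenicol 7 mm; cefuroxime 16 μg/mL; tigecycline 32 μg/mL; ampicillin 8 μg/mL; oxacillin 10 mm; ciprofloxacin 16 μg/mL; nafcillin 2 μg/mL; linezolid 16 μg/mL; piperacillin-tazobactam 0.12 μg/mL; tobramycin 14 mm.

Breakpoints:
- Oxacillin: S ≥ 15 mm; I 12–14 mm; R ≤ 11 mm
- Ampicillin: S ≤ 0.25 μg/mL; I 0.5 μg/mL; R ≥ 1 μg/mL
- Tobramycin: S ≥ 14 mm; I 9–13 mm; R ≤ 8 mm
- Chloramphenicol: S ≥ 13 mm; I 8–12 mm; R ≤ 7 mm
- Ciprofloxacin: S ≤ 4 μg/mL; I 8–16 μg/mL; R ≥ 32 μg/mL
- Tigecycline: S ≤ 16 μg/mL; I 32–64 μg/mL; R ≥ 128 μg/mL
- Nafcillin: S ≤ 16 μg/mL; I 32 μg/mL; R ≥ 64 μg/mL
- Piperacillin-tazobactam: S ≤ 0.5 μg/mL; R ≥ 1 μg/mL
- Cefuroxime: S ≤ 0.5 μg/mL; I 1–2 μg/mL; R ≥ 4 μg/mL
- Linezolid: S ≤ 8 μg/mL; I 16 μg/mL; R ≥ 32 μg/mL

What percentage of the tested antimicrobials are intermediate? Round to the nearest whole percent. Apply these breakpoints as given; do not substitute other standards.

30%

Chloramphenicol 7 mm: ≤ 7 mm → R
Cefuroxime (16 μg/mL) ≥ 4 μg/mL — R
Tigecycline 32 μg/mL: in 32–64 μg/mL ⇒ I
Ampicillin: 8 μg/mL is ≥ 1 μg/mL ⇒ resistant
Oxacillin (10 mm) ≤ 11 mm → Resistant
Ciprofloxacin (16 μg/mL) in 8–16 μg/mL — Intermediate
Nafcillin 2 μg/mL: ≤ 16 μg/mL → susceptible
Linezolid (16 μg/mL) = 16 μg/mL → Intermediate
Piperacillin-tazobactam: 0.12 μg/mL is ≤ 0.5 μg/mL → susceptible
Tobramycin (14 mm) ≥ 14 mm — Susceptible
Intermediate: 3/10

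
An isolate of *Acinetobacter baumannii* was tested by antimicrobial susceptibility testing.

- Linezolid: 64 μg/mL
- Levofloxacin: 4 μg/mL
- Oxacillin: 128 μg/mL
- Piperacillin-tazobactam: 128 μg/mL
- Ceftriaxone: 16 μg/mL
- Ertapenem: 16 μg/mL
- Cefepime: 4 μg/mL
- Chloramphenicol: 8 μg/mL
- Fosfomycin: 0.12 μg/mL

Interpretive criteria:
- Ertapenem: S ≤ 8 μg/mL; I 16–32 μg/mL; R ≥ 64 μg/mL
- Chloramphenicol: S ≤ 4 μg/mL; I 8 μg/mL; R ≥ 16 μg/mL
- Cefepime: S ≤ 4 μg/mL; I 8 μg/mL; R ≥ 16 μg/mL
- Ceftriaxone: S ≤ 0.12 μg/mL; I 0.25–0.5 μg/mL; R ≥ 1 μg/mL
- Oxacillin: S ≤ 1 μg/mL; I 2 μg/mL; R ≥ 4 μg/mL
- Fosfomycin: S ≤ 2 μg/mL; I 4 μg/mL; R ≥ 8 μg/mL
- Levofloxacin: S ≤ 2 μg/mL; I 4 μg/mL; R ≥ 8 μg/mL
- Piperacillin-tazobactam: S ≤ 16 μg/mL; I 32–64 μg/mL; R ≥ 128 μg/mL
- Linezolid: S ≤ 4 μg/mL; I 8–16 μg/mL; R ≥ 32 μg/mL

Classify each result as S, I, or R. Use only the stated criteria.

Linezolid: 64 μg/mL is ≥ 32 μg/mL — R
Levofloxacin 4 μg/mL: = 4 μg/mL ⇒ I
Oxacillin 128 μg/mL: ≥ 4 μg/mL — R
Piperacillin-tazobactam (128 μg/mL) ≥ 128 μg/mL ⇒ R
Ceftriaxone: 16 μg/mL is ≥ 1 μg/mL → resistant
Ertapenem (16 μg/mL) in 16–32 μg/mL ⇒ I
Cefepime 4 μg/mL: ≤ 4 μg/mL — Susceptible
Chloramphenicol 8 μg/mL: = 8 μg/mL — Intermediate
Fosfomycin: 0.12 μg/mL is ≤ 2 μg/mL — S

R, I, R, R, R, I, S, I, S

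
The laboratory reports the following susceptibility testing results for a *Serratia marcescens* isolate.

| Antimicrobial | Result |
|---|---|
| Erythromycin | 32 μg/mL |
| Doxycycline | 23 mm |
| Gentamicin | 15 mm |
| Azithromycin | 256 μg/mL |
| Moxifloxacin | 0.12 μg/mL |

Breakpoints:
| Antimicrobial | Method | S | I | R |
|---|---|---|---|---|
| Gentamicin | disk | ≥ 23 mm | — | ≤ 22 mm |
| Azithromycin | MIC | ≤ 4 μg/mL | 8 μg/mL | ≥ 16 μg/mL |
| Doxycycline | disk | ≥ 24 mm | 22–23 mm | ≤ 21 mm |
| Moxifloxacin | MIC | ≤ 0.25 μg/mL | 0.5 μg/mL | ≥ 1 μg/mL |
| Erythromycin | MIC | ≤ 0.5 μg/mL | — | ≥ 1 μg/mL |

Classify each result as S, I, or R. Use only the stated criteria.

Erythromycin 32 μg/mL: ≥ 1 μg/mL → resistant
Doxycycline (23 mm) in 22–23 mm — intermediate
Gentamicin 15 mm: ≤ 22 mm ⇒ Resistant
Azithromycin 256 μg/mL: ≥ 16 μg/mL ⇒ Resistant
Moxifloxacin: 0.12 μg/mL is ≤ 0.25 μg/mL ⇒ S

R, I, R, R, S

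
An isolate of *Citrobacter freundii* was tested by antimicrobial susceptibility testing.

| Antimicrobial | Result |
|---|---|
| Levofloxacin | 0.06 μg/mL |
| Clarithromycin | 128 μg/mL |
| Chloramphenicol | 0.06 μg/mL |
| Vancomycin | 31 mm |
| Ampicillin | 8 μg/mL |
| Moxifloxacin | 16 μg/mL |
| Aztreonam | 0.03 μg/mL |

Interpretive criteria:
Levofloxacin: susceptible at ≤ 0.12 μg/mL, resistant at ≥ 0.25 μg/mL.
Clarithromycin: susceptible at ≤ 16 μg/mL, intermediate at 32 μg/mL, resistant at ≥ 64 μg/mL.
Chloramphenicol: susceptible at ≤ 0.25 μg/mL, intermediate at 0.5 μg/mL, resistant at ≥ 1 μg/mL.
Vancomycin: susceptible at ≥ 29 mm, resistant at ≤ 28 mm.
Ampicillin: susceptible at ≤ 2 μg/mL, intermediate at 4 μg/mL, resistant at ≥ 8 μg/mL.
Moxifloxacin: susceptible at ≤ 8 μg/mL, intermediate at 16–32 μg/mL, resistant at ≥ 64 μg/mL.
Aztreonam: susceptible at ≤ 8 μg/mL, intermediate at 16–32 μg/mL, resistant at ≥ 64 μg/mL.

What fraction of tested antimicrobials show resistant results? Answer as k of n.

2 of 7

Levofloxacin (0.06 μg/mL) ≤ 0.12 μg/mL → S
Clarithromycin: 128 μg/mL is ≥ 64 μg/mL → Resistant
Chloramphenicol (0.06 μg/mL) ≤ 0.25 μg/mL → susceptible
Vancomycin: 31 mm is ≥ 29 mm — S
Ampicillin 8 μg/mL: ≥ 8 μg/mL → resistant
Moxifloxacin 16 μg/mL: in 16–32 μg/mL — intermediate
Aztreonam (0.03 μg/mL) ≤ 8 μg/mL — S
Resistant: 2/7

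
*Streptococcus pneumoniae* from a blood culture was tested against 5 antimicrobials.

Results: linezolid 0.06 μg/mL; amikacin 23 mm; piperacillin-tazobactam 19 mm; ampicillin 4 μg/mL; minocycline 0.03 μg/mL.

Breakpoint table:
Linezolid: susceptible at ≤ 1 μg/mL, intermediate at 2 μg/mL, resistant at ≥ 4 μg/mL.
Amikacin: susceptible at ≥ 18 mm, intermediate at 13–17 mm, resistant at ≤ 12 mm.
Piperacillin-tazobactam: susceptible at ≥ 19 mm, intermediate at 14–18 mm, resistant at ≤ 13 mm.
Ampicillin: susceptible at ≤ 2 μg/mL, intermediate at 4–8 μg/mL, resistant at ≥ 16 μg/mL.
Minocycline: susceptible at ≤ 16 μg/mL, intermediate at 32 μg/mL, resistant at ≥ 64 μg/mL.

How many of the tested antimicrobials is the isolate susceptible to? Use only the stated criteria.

4

Linezolid: 0.06 μg/mL is ≤ 1 μg/mL ⇒ susceptible
Amikacin (23 mm) ≥ 18 mm ⇒ susceptible
Piperacillin-tazobactam: 19 mm is ≥ 19 mm — S
Ampicillin 4 μg/mL: in 4–8 μg/mL → Intermediate
Minocycline 0.03 μg/mL: ≤ 16 μg/mL ⇒ S
Susceptible: 4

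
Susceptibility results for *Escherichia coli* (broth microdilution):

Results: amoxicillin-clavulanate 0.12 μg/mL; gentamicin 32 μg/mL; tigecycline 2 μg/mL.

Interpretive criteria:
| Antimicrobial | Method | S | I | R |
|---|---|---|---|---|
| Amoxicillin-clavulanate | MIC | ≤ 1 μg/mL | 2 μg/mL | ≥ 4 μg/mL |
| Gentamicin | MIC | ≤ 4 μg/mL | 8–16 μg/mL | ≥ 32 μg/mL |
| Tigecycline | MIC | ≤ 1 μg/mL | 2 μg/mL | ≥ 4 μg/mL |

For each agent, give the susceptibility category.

S, R, I

Amoxicillin-clavulanate 0.12 μg/mL: ≤ 1 μg/mL ⇒ susceptible
Gentamicin: 32 μg/mL is ≥ 32 μg/mL — R
Tigecycline 2 μg/mL: = 2 μg/mL — intermediate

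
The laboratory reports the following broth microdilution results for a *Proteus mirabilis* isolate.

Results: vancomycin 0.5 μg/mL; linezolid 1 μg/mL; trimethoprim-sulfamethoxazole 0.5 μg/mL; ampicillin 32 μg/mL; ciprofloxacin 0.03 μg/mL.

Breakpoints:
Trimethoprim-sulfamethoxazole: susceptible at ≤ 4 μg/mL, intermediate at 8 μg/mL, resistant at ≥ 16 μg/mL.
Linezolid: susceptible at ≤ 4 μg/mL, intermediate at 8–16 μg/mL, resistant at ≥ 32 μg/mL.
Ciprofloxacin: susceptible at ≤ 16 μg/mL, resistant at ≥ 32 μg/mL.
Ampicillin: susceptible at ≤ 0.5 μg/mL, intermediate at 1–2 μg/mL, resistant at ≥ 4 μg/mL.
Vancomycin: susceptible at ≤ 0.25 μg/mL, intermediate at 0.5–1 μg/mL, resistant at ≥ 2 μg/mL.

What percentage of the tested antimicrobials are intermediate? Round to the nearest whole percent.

20%

Vancomycin (0.5 μg/mL) in 0.5–1 μg/mL — I
Linezolid: 1 μg/mL is ≤ 4 μg/mL ⇒ Susceptible
Trimethoprim-sulfamethoxazole 0.5 μg/mL: ≤ 4 μg/mL ⇒ Susceptible
Ampicillin (32 μg/mL) ≥ 4 μg/mL — R
Ciprofloxacin 0.03 μg/mL: ≤ 16 μg/mL ⇒ S
Intermediate: 1/5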